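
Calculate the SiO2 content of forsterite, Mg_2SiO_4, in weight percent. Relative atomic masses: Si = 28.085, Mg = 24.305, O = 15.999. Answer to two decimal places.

M(Mg_2SiO_4) = 140.691 g/mol; M(SiO2) = 60.083 g/mol.
Moles SiO2 per formula unit = 1 Si ÷ 1 = 1.0000.
SiO2 fraction = (1.0000 × 60.083) / 140.691 = 60.083/140.691 = 0.4271.

42.71 wt%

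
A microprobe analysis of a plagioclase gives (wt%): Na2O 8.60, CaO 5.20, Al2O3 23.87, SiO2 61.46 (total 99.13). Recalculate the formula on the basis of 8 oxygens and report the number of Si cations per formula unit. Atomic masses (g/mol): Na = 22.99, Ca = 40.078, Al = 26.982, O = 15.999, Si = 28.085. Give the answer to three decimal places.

2.746 Si apfu

Na2O (M=61.979): mol = 0.13876; Na = 0.27752, O = 0.13876.
CaO (M=56.077): mol = 0.09273; Ca = 0.09273, O = 0.09273.
Al2O3 (M=101.961): mol = 0.23411; Al = 0.46822, O = 0.70233.
SiO2 (M=60.083): mol = 1.02292; Si = 1.02292, O = 2.04584.
ΣO = 2.97966; factor = 8/ΣO = 2.68487.
Si apfu = 1.02292 × 2.68487 = 2.746.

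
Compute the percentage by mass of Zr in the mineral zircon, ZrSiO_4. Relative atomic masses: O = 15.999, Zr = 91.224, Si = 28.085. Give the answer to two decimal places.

M(ZrSiO_4) = 183.305 g/mol.
Zr contributes 1 × 91.224 = 91.224 g per mole.
91.224/183.305 = 0.4977 → 49.77%.

49.77 wt%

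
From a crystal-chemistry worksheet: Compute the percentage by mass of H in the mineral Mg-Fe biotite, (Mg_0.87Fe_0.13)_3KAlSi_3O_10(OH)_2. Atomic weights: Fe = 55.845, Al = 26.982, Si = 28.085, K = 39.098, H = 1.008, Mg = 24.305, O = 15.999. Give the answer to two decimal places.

Molar mass of (Mg_0.87Fe_0.13)_3KAlSi_3O_10(OH)_2: 2.61×24.305 + 0.39×55.845 + 1×39.098 + 1×26.982 + 3×28.085 + 12×15.999 + 2×1.008 = 429.555 g/mol.
Mass of H per formula unit: 2 × 1.008 = 2.016 g.
Weight fraction H = 2.016 / 429.555 = 0.0047.

0.47 mass %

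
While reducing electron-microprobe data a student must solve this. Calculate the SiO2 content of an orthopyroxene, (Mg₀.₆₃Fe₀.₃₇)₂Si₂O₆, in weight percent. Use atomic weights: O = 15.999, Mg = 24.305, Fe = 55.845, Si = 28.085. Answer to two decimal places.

Formula mass = 224.114 g/mol.
2 Si → 2.0000 mol SiO2 per formula unit; M(SiO2) = 60.083, so SiO2 mass = 120.166 g.
120.166/224.114 × 100 = 53.62 wt%.

53.62 wt%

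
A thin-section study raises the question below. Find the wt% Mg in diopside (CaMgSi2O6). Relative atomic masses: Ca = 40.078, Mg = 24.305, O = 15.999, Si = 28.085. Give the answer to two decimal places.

Molar mass of CaMgSi2O6: 1*40.078 + 1*24.305 + 2*28.085 + 6*15.999 = 216.547 g/mol.
Mass of Mg per formula unit: 1 × 24.305 = 24.305 g.
Weight fraction Mg = 24.305 / 216.547 = 0.1122.

11.22 weight percent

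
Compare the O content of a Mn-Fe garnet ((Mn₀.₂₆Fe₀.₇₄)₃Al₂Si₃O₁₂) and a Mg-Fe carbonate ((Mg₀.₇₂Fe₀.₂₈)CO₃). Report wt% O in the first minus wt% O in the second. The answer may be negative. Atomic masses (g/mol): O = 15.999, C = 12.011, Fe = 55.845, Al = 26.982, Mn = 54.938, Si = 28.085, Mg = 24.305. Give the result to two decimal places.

-12.90 percentage points

M((Mn₀.₂₆Fe₀.₇₄)₃Al₂Si₃O₁₂) = 497.035 g/mol, so wt% O = 191.988/497.035 × 100 = 38.63%.
M((Mg₀.₇₂Fe₀.₂₈)CO₃) = 93.144 g/mol, so wt% O = 47.997/93.144 × 100 = 51.53%.
38.63 − 51.53 = -12.90 pp.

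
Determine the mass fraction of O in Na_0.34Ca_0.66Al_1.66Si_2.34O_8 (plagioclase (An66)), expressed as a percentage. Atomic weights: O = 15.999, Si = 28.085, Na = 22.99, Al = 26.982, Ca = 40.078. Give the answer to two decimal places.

46.92 wt%

Molar mass of Na_0.34Ca_0.66Al_1.66Si_2.34O_8: 0.34×22.99 + 0.66×40.078 + 1.66×26.982 + 2.34×28.085 + 8×15.999 = 272.769 g/mol.
Mass of O per formula unit: 8 × 15.999 = 127.992 g.
Weight fraction O = 127.992 / 272.769 = 0.4692.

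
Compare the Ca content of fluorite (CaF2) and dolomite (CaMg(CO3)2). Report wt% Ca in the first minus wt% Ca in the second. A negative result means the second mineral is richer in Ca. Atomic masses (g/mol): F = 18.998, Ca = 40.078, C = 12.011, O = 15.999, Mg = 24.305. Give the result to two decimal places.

29.60 percentage points

M(CaF2) = 78.074 g/mol, so wt% Ca = 40.078/78.074 × 100 = 51.33%.
M(CaMg(CO3)2) = 184.399 g/mol, so wt% Ca = 40.078/184.399 × 100 = 21.73%.
51.33 − 21.73 = 29.60 pp.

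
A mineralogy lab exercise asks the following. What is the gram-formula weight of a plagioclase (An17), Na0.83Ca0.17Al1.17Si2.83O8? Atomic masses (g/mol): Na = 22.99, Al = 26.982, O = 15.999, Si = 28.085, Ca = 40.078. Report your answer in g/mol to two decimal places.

264.94 g/mol

The formula mass is the sum 0.83*22.99 + 0.17*40.078 + 1.17*26.982 + 2.83*28.085 + 8*15.999.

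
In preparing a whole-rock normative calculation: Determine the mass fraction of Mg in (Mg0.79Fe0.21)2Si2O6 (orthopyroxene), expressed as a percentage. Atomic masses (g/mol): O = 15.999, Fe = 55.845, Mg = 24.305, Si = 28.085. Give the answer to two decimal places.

M((Mg0.79Fe0.21)2Si2O6) = 214.021 g/mol.
Mg contributes 1.58 × 24.305 = 38.402 g per mole.
38.402/214.021 = 0.1794 → 17.94%.

17.94 weight percent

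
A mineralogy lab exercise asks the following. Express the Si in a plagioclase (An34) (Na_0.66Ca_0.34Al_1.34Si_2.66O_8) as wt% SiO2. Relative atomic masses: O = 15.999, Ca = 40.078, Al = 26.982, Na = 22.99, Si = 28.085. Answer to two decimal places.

59.71 wt%

M(Na_0.66Ca_0.34Al_1.34Si_2.66O_8) = 267.654 g/mol; M(SiO2) = 60.083 g/mol.
Moles SiO2 per formula unit = 2.66 Si ÷ 1 = 2.6600.
SiO2 fraction = (2.6600 × 60.083) / 267.654 = 159.821/267.654 = 0.5971.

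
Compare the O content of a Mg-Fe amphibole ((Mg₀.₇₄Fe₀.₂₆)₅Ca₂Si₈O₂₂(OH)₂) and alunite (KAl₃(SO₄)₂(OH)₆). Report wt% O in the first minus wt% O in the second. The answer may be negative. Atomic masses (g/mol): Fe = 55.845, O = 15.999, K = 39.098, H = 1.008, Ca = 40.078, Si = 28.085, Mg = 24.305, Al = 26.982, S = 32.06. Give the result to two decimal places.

-9.08 percentage points

First mineral: 383.976 g O in 853.355 g formula = 45.00 wt% O.
Second mineral: 223.986 g O in 414.198 g formula = 54.08 wt% O.
45.00% − 54.08% gives a difference of -9.08 percentage points.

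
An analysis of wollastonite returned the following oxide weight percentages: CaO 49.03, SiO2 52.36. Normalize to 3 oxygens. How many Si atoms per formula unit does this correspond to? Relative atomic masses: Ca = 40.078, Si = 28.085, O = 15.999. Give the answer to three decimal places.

0.999 Si apfu

CaO: 49.03/56.077 = 0.87433 mol → 0.87433 mol Ca, 0.87433 mol O.
SiO2: 52.36/60.083 = 0.87146 mol → 0.87146 mol Si, 1.74292 mol O.
Total oxygen = 2.61725 mol. Normalization factor = 3/2.61725 = 1.14624.
Si per 3 O = 0.87146 × 1.14624 = 0.999.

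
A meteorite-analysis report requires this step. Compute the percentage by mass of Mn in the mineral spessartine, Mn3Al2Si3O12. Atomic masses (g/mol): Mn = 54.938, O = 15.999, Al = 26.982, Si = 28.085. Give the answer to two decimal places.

M(Mn3Al2Si3O12) = 495.021 g/mol.
Mn contributes 3 × 54.938 = 164.814 g per mole.
164.814/495.021 = 0.3329 → 33.29%.

33.29 wt%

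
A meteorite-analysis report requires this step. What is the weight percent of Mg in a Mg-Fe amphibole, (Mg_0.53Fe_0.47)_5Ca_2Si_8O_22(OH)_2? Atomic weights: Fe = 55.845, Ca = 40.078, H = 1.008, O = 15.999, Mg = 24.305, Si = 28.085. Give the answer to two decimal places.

M((Mg_0.53Fe_0.47)_5Ca_2Si_8O_22(OH)_2) = 886.472 g/mol.
Mg contributes 2.65 × 24.305 = 64.408 g per mole.
64.408/886.472 = 0.0727 → 7.27%.

7.27 mass %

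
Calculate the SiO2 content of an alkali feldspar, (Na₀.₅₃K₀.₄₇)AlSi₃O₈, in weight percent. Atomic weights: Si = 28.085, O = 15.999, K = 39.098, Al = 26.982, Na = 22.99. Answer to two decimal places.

Formula mass = 269.790 g/mol.
3 Si → 3.0000 mol SiO2 per formula unit; M(SiO2) = 60.083, so SiO2 mass = 180.249 g.
180.249/269.790 × 100 = 66.81 wt%.

66.81 wt%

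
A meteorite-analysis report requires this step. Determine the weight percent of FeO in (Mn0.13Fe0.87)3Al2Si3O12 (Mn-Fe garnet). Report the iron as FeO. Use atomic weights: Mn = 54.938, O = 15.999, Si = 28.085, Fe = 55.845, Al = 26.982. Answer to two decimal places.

Molar mass of (Mn0.13Fe0.87)3Al2Si3O12 = 0.39*54.938 + 2.61*55.845 + 2*26.982 + 3*28.085 + 12*15.999 = 497.388 g/mol.
Each formula unit contains 2.61 Fe, equivalent to 2.61/1 = 2.6100 mol FeO.
M(FeO) = 1×55.845 + 1×15.999 = 71.844 g/mol.
Mass of FeO per formula unit = 2.6100 × 71.844 = 187.513 g.
FeO wt% = 187.513 / 497.388 × 100 = 37.70%.

37.70 wt%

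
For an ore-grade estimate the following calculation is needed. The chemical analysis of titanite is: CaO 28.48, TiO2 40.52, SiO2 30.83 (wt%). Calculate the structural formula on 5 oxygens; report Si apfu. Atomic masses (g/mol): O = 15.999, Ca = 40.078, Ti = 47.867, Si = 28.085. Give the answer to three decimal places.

1.007 Si apfu

CaO: 28.48/56.077 = 0.50787 mol → 0.50787 mol Ca, 0.50787 mol O.
TiO2: 40.52/79.865 = 0.50736 mol → 0.50736 mol Ti, 1.01472 mol O.
SiO2: 30.83/60.083 = 0.51312 mol → 0.51312 mol Si, 1.02624 mol O.
Total oxygen = 2.54883 mol. Normalization factor = 5/2.54883 = 1.96168.
Si per 5 O = 0.51312 × 1.96168 = 1.007.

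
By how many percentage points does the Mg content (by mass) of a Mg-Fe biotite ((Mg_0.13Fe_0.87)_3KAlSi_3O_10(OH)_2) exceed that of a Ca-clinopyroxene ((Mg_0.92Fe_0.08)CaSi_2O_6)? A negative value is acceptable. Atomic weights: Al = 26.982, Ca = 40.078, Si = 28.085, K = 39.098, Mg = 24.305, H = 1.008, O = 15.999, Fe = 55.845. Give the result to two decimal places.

First mineral: 9.479 g Mg in 499.573 g formula = 1.90 wt% Mg.
Second mineral: 22.361 g Mg in 219.070 g formula = 10.21 wt% Mg.
1.90% − 10.21% gives a difference of -8.31 percentage points.

-8.31 percentage points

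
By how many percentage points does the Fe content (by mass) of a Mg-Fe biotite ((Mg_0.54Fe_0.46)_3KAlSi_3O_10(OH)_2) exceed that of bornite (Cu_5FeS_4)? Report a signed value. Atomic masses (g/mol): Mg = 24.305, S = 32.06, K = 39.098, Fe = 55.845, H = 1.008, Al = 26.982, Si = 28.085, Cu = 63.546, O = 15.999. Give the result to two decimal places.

First mineral: 77.066 g Fe in 460.779 g formula = 16.73 wt% Fe.
Second mineral: 55.845 g Fe in 501.815 g formula = 11.13 wt% Fe.
16.73% − 11.13% gives a difference of 5.60 percentage points.

5.60 percentage points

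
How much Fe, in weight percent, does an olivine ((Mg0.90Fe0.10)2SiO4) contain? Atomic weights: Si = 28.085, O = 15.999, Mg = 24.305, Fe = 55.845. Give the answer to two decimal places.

7.60 weight percent

M((Mg0.90Fe0.10)2SiO4) = 146.999 g/mol.
Fe contributes 0.20 × 55.845 = 11.169 g per mole.
11.169/146.999 = 0.0760 → 7.60%.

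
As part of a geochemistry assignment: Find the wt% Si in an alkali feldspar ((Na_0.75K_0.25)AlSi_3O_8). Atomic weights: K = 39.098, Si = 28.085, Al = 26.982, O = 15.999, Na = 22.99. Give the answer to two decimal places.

31.65 weight percent

Molar mass of (Na_0.75K_0.25)AlSi_3O_8: 0.75·22.99 + 0.25·39.098 + 1·26.982 + 3·28.085 + 8·15.999 = 266.246 g/mol.
Mass of Si per formula unit: 3 × 28.085 = 84.255 g.
Weight fraction Si = 84.255 / 266.246 = 0.3165.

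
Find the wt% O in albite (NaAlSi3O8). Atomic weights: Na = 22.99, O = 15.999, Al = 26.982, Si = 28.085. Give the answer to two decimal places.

48.81 mass %

M(NaAlSi3O8) = 262.219 g/mol.
O contributes 8 × 15.999 = 127.992 g per mole.
127.992/262.219 = 0.4881 → 48.81%.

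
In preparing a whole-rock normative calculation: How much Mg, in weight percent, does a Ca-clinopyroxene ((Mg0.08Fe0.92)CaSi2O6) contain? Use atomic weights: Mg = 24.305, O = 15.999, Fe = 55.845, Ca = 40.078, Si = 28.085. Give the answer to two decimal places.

0.79 weight percent

Molar mass of (Mg0.08Fe0.92)CaSi2O6: 0.08×24.305 + 0.92×55.845 + 1×40.078 + 2×28.085 + 6×15.999 = 245.564 g/mol.
Mass of Mg per formula unit: 0.08 × 24.305 = 1.944 g.
Weight fraction Mg = 1.944 / 245.564 = 0.0079.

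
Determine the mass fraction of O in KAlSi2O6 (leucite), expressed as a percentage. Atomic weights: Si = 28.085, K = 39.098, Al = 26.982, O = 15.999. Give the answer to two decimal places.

Molar mass of KAlSi2O6: 1·39.098 + 1·26.982 + 2·28.085 + 6·15.999 = 218.244 g/mol.
Mass of O per formula unit: 6 × 15.999 = 95.994 g.
Weight fraction O = 95.994 / 218.244 = 0.4398.

43.98 weight percent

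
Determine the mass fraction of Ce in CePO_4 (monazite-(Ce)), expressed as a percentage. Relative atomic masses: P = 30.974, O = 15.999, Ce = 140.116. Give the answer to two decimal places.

59.60 mass %

Molar mass of CePO_4: 1*140.116 + 1*30.974 + 4*15.999 = 235.086 g/mol.
Mass of Ce per formula unit: 1 × 140.116 = 140.116 g.
Weight fraction Ce = 140.116 / 235.086 = 0.5960.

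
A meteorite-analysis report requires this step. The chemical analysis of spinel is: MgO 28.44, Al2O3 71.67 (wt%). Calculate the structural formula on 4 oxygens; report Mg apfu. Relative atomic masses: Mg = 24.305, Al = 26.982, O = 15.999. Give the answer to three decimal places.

MgO: 28.44/40.304 = 0.70564 mol → 0.70564 mol Mg, 0.70564 mol O.
Al2O3: 71.67/101.961 = 0.70292 mol → 1.40584 mol Al, 2.10876 mol O.
Total oxygen = 2.81440 mol. Normalization factor = 4/2.81440 = 1.42126.
Mg per 4 O = 0.70564 × 1.42126 = 1.003.

1.003 Mg apfu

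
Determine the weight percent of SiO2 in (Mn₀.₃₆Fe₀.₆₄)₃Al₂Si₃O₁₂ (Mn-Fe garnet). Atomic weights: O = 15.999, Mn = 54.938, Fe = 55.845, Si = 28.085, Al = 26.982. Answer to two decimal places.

Formula mass = 496.762 g/mol.
3 Si → 3.0000 mol SiO2 per formula unit; M(SiO2) = 60.083, so SiO2 mass = 180.249 g.
180.249/496.762 × 100 = 36.28 wt%.

36.28 wt%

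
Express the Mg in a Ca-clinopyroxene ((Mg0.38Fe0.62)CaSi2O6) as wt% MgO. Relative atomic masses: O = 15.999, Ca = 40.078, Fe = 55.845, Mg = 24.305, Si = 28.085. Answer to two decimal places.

Molar mass of (Mg0.38Fe0.62)CaSi2O6 = 0.38·24.305 + 0.62·55.845 + 1·40.078 + 2·28.085 + 6·15.999 = 236.102 g/mol.
Each formula unit contains 0.38 Mg, equivalent to 0.38/1 = 0.3800 mol MgO.
M(MgO) = 1×24.305 + 1×15.999 = 40.304 g/mol.
Mass of MgO per formula unit = 0.3800 × 40.304 = 15.316 g.
MgO wt% = 15.316 / 236.102 × 100 = 6.49%.

6.49 wt%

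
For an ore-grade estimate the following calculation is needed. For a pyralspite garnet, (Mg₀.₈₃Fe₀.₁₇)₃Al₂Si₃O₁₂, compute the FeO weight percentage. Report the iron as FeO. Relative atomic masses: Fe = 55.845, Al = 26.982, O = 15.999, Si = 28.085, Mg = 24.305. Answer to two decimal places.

Molar mass of (Mg₀.₈₃Fe₀.₁₇)₃Al₂Si₃O₁₂ = 2.49·24.305 + 0.51·55.845 + 2·26.982 + 3·28.085 + 12·15.999 = 419.207 g/mol.
Each formula unit contains 0.51 Fe, equivalent to 0.51/1 = 0.5100 mol FeO.
M(FeO) = 1×55.845 + 1×15.999 = 71.844 g/mol.
Mass of FeO per formula unit = 0.5100 × 71.844 = 36.640 g.
FeO wt% = 36.640 / 419.207 × 100 = 8.74%.

8.74 wt%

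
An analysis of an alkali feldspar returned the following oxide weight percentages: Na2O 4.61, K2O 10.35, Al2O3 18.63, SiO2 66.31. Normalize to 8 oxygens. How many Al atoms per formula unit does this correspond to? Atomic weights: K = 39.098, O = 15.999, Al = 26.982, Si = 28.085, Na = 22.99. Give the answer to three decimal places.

0.994 Al apfu

Na2O (M=61.979): mol = 0.07438; Na = 0.14876, O = 0.07438.
K2O (M=94.195): mol = 0.10988; K = 0.21976, O = 0.10988.
Al2O3 (M=101.961): mol = 0.18272; Al = 0.36544, O = 0.54816.
SiO2 (M=60.083): mol = 1.10364; Si = 1.10364, O = 2.20728.
ΣO = 2.93970; factor = 8/ΣO = 2.72137.
Al apfu = 0.36544 × 2.72137 = 0.994.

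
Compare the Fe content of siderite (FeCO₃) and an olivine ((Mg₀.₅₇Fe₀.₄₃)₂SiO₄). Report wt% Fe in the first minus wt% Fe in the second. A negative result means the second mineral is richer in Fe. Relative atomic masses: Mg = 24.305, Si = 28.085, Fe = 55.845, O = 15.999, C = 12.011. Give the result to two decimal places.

19.58 percentage points

Fe in FeCO₃: molar mass 115.853 g/mol; 1×55.845 = 55.845 g → 48.20 wt%.
Fe in (Mg₀.₅₇Fe₀.₄₃)₂SiO₄: molar mass 167.815 g/mol; 0.86×55.845 = 48.027 g → 28.62 wt%.
Difference = 48.20 − 28.62 = 19.58 percentage points.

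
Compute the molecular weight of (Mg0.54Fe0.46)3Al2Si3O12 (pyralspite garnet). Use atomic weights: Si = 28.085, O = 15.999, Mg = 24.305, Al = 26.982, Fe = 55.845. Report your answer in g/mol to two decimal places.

446.65 g/mol

Mg: 1.62 × 24.305 = 39.3741
Fe: 1.38 × 55.845 = 77.0661
Al: 2 × 26.982 = 53.9640
Si: 3 × 28.085 = 84.2550
O: 12 × 15.999 = 191.9880
Summing the contributions gives the formula mass.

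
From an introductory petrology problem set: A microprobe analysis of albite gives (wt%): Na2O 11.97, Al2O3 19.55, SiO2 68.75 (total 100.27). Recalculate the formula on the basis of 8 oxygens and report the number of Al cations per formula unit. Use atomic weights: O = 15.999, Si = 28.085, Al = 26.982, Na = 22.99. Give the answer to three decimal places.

1.004 Al apfu

11.97 wt% Na2O ÷ 61.979 g/mol = 0.19313 mol, giving 0.38626 Na and 0.19313 O.
19.55 wt% Al2O3 ÷ 101.961 g/mol = 0.19174 mol, giving 0.38348 Al and 0.57522 O.
68.75 wt% SiO2 ÷ 60.083 g/mol = 1.14425 mol, giving 1.14425 Si and 2.28850 O.
Oxygen sums to 3.05685; scaling by 8/3.05685 = 2.61707 puts the formula on 8 O.
Al: 0.38348 × 2.61707 = 1.004 atoms per formula unit.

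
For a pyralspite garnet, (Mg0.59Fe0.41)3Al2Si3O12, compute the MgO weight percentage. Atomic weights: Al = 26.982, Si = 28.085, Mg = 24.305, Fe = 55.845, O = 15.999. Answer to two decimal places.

Molar mass of (Mg0.59Fe0.41)3Al2Si3O12 = 1.77·24.305 + 1.23·55.845 + 2·26.982 + 3·28.085 + 12·15.999 = 441.916 g/mol.
Each formula unit contains 1.77 Mg, equivalent to 1.77/1 = 1.7700 mol MgO.
M(MgO) = 1×24.305 + 1×15.999 = 40.304 g/mol.
Mass of MgO per formula unit = 1.7700 × 40.304 = 71.338 g.
MgO wt% = 71.338 / 441.916 × 100 = 16.14%.

16.14 wt%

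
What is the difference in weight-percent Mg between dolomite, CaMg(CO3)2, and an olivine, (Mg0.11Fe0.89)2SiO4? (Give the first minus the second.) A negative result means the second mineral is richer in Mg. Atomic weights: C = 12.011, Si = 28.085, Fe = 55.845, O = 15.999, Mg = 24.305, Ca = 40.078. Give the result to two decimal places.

10.46 percentage points

First mineral: 24.305 g Mg in 184.399 g formula = 13.18 wt% Mg.
Second mineral: 5.347 g Mg in 196.832 g formula = 2.72 wt% Mg.
13.18% − 2.72% gives a difference of 10.46 percentage points.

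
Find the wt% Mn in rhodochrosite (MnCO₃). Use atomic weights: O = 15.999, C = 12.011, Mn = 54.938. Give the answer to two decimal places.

47.79 mass %

M(MnCO₃) = 114.946 g/mol.
Mn contributes 1 × 54.938 = 54.938 g per mole.
54.938/114.946 = 0.4779 → 47.79%.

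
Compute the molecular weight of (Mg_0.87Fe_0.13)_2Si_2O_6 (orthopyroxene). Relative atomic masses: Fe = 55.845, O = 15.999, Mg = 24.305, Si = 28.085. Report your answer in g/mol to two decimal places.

The formula mass is the sum 1.74*24.305 + 0.26*55.845 + 2*28.085 + 6*15.999.

208.97 g/mol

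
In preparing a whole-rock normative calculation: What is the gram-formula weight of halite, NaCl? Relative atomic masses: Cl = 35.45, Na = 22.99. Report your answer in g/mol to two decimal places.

58.44 g/mol

M = 1(22.99) + 1(35.45)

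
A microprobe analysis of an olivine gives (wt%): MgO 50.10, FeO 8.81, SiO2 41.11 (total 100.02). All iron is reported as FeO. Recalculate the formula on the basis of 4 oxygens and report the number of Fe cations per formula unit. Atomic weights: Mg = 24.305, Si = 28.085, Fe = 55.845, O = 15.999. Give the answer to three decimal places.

MgO: 50.10/40.304 = 1.24305 mol → 1.24305 mol Mg, 1.24305 mol O.
FeO: 8.81/71.844 = 0.12263 mol → 0.12263 mol Fe, 0.12263 mol O.
SiO2: 41.11/60.083 = 0.68422 mol → 0.68422 mol Si, 1.36844 mol O.
Total oxygen = 2.73412 mol. Normalization factor = 4/2.73412 = 1.46299.
Fe per 4 O = 0.12263 × 1.46299 = 0.179.

0.179 Fe apfu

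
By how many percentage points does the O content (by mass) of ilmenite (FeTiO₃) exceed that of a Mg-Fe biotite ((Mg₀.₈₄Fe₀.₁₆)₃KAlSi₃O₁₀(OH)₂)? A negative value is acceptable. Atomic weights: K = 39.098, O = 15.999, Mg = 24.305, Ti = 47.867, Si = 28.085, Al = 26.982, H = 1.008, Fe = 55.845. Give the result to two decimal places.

O in FeTiO₃: molar mass 151.709 g/mol; 3×15.999 = 47.997 g → 31.64 wt%.
O in (Mg₀.₈₄Fe₀.₁₆)₃KAlSi₃O₁₀(OH)₂: molar mass 432.393 g/mol; 12×15.999 = 191.988 g → 44.40 wt%.
Difference = 31.64 − 44.40 = -12.76 percentage points.

-12.76 percentage points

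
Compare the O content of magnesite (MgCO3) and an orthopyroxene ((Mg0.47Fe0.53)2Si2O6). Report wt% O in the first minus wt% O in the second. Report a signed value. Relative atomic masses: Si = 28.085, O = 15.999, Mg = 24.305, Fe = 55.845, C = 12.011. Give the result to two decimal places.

First mineral: 47.997 g O in 84.313 g formula = 56.93 wt% O.
Second mineral: 95.994 g O in 234.206 g formula = 40.99 wt% O.
56.93% − 40.99% gives a difference of 15.94 percentage points.

15.94 percentage points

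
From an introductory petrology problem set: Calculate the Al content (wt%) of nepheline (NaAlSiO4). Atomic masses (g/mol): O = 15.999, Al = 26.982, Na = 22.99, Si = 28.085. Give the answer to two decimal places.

18.99 wt%

Molar mass of NaAlSiO4: 1×22.99 + 1×26.982 + 1×28.085 + 4×15.999 = 142.053 g/mol.
Mass of Al per formula unit: 1 × 26.982 = 26.982 g.
Weight fraction Al = 26.982 / 142.053 = 0.1899.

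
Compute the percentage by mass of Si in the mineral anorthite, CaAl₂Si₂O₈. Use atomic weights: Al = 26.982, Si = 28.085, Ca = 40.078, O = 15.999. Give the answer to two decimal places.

Molar mass of CaAl₂Si₂O₈: 1×40.078 + 2×26.982 + 2×28.085 + 8×15.999 = 278.204 g/mol.
Mass of Si per formula unit: 2 × 28.085 = 56.170 g.
Weight fraction Si = 56.170 / 278.204 = 0.2019.

20.19 weight percent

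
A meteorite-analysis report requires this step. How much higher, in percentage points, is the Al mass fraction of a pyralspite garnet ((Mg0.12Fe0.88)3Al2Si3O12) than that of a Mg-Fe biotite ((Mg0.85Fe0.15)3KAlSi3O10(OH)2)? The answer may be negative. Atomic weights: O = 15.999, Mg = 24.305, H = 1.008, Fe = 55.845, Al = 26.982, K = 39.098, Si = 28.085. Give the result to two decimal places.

M((Mg0.12Fe0.88)3Al2Si3O12) = 486.388 g/mol, so wt% Al = 53.964/486.388 × 100 = 11.09%.
M((Mg0.85Fe0.15)3KAlSi3O10(OH)2) = 431.447 g/mol, so wt% Al = 26.982/431.447 × 100 = 6.25%.
11.09 − 6.25 = 4.84 pp.

4.84 percentage points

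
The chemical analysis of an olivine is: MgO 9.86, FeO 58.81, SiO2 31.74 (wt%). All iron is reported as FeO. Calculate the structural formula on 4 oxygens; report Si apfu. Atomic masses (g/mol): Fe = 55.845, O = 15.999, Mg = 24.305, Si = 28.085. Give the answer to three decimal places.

MgO (M=40.304): mol = 0.24464; Mg = 0.24464, O = 0.24464.
FeO (M=71.844): mol = 0.81858; Fe = 0.81858, O = 0.81858.
SiO2 (M=60.083): mol = 0.52827; Si = 0.52827, O = 1.05654.
ΣO = 2.11976; factor = 4/ΣO = 1.88701.
Si apfu = 0.52827 × 1.88701 = 0.997.

0.997 Si apfu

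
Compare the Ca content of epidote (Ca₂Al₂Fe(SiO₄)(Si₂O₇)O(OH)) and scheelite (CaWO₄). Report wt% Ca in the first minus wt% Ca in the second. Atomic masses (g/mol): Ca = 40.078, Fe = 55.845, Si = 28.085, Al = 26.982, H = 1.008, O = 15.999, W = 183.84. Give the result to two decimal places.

2.67 percentage points

First mineral: 80.156 g Ca in 483.215 g formula = 16.59 wt% Ca.
Second mineral: 40.078 g Ca in 287.914 g formula = 13.92 wt% Ca.
16.59% − 13.92% gives a difference of 2.67 percentage points.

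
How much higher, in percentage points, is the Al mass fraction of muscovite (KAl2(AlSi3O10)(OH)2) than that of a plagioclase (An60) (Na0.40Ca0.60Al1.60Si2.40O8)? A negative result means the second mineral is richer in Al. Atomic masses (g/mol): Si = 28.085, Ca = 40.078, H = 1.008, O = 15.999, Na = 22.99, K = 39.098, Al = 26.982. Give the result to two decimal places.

First mineral: 80.946 g Al in 398.303 g formula = 20.32 wt% Al.
Second mineral: 43.171 g Al in 271.810 g formula = 15.88 wt% Al.
20.32% − 15.88% gives a difference of 4.44 percentage points.

4.44 percentage points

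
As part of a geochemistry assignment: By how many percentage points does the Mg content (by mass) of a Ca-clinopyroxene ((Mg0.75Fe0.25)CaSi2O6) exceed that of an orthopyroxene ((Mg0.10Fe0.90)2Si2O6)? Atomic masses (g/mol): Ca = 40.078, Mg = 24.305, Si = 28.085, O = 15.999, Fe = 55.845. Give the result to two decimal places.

6.23 percentage points

Mg in (Mg0.75Fe0.25)CaSi2O6: molar mass 224.432 g/mol; 0.75×24.305 = 18.229 g → 8.12 wt%.
Mg in (Mg0.10Fe0.90)2Si2O6: molar mass 257.546 g/mol; 0.20×24.305 = 4.861 g → 1.89 wt%.
Difference = 8.12 − 1.89 = 6.23 percentage points.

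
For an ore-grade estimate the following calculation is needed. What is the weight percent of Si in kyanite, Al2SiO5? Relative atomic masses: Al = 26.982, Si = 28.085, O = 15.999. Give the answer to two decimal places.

Molar mass of Al2SiO5: 2×26.982 + 1×28.085 + 5×15.999 = 162.044 g/mol.
Mass of Si per formula unit: 1 × 28.085 = 28.085 g.
Weight fraction Si = 28.085 / 162.044 = 0.1733.

17.33 weight percent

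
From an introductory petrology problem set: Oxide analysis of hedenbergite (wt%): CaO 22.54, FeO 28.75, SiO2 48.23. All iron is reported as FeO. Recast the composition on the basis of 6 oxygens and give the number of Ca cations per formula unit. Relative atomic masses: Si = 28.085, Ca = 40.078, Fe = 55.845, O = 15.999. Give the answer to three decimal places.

1.002 Ca apfu

CaO: 22.54/56.077 = 0.40195 mol → 0.40195 mol Ca, 0.40195 mol O.
FeO: 28.75/71.844 = 0.40017 mol → 0.40017 mol Fe, 0.40017 mol O.
SiO2: 48.23/60.083 = 0.80272 mol → 0.80272 mol Si, 1.60544 mol O.
Total oxygen = 2.40756 mol. Normalization factor = 6/2.40756 = 2.49215.
Ca per 6 O = 0.40195 × 2.49215 = 1.002.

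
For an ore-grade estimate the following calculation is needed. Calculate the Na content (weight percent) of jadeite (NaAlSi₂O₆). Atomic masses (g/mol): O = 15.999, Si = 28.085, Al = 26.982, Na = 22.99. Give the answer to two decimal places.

11.37 weight percent

Molar mass of NaAlSi₂O₆: 1·22.99 + 1·26.982 + 2·28.085 + 6·15.999 = 202.136 g/mol.
Mass of Na per formula unit: 1 × 22.99 = 22.990 g.
Weight fraction Na = 22.990 / 202.136 = 0.1137.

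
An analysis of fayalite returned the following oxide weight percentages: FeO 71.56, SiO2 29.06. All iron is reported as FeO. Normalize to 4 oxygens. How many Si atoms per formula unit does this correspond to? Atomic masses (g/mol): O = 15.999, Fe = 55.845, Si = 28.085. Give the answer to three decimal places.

FeO (M=71.844): mol = 0.99605; Fe = 0.99605, O = 0.99605.
SiO2 (M=60.083): mol = 0.48366; Si = 0.48366, O = 0.96732.
ΣO = 1.96337; factor = 4/ΣO = 2.03731.
Si apfu = 0.48366 × 2.03731 = 0.985.

0.985 Si apfu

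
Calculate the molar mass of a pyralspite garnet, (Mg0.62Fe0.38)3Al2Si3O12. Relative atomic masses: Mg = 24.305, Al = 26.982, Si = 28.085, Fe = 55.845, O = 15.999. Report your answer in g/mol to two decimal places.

439.08 g/mol

M = 1.86·24.305 + 1.14·55.845 + 2·26.982 + 3·28.085 + 12·15.999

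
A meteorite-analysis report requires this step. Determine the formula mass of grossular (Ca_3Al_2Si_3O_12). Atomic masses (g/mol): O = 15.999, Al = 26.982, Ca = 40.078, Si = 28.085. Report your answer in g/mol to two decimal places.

450.44 g/mol

M = 3*40.078 + 2*26.982 + 3*28.085 + 12*15.999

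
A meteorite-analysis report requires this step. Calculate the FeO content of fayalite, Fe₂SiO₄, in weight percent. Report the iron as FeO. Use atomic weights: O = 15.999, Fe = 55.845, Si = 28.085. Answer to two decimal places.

Formula mass = 203.771 g/mol.
2 Fe → 2.0000 mol FeO per formula unit; M(FeO) = 71.844, so FeO mass = 143.688 g.
143.688/203.771 × 100 = 70.51 wt%.

70.51 wt%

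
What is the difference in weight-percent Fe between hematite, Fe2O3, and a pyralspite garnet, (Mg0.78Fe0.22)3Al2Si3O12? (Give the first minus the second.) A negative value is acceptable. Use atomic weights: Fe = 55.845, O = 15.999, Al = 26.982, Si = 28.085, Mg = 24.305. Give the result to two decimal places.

Fe in Fe2O3: molar mass 159.687 g/mol; 2×55.845 = 111.690 g → 69.94 wt%.
Fe in (Mg0.78Fe0.22)3Al2Si3O12: molar mass 423.938 g/mol; 0.66×55.845 = 36.858 g → 8.69 wt%.
Difference = 69.94 − 8.69 = 61.25 percentage points.

61.25 percentage points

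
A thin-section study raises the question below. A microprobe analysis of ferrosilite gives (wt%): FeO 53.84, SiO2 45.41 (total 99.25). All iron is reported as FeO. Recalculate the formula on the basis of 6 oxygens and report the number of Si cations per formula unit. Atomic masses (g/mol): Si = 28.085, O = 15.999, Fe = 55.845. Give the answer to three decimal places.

FeO: 53.84/71.844 = 0.74940 mol → 0.74940 mol Fe, 0.74940 mol O.
SiO2: 45.41/60.083 = 0.75579 mol → 0.75579 mol Si, 1.51158 mol O.
Total oxygen = 2.26098 mol. Normalization factor = 6/2.26098 = 2.65372.
Si per 6 O = 0.75579 × 2.65372 = 2.006.

2.006 Si apfu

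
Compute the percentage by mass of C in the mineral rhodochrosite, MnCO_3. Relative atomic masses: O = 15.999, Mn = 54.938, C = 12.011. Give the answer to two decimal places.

Formula mass = 1*54.938 + 1*12.011 + 3*15.999 = 114.946 g/mol, of which 12.011 g is C.
So C makes up 12.011/114.946 = 0.1045 of the mass, i.e. 10.45%.

10.45 mass %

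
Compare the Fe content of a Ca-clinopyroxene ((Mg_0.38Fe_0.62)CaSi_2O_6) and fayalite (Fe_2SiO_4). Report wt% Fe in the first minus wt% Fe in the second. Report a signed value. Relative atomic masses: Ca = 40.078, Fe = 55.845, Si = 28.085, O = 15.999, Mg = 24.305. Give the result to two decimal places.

M((Mg_0.38Fe_0.62)CaSi_2O_6) = 236.102 g/mol, so wt% Fe = 34.624/236.102 × 100 = 14.66%.
M(Fe_2SiO_4) = 203.771 g/mol, so wt% Fe = 111.690/203.771 × 100 = 54.81%.
14.66 − 54.81 = -40.15 pp.

-40.15 percentage points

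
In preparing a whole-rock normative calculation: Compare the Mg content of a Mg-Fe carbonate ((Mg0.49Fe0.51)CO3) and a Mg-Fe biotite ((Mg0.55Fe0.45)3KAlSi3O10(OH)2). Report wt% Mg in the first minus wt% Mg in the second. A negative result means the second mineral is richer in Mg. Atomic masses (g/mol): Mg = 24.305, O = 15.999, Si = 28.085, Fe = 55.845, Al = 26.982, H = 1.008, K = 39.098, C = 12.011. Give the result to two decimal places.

3.14 percentage points

Mg in (Mg0.49Fe0.51)CO3: molar mass 100.398 g/mol; 0.49×24.305 = 11.909 g → 11.86 wt%.
Mg in (Mg0.55Fe0.45)3KAlSi3O10(OH)2: molar mass 459.833 g/mol; 1.65×24.305 = 40.103 g → 8.72 wt%.
Difference = 11.86 − 8.72 = 3.14 percentage points.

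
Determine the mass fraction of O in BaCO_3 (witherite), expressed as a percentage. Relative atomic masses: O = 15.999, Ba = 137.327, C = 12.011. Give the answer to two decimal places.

24.32 mass %

M(BaCO_3) = 197.335 g/mol.
O contributes 3 × 15.999 = 47.997 g per mole.
47.997/197.335 = 0.2432 → 24.32%.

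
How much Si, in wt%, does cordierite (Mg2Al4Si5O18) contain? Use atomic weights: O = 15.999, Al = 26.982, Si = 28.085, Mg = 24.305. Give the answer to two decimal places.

M(Mg2Al4Si5O18) = 584.945 g/mol.
Si contributes 5 × 28.085 = 140.425 g per mole.
140.425/584.945 = 0.2401 → 24.01%.

24.01 wt%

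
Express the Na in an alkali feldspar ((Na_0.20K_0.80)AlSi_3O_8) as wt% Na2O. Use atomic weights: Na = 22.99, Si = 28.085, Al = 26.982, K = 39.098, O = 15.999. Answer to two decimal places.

2.25 wt%

M((Na_0.20K_0.80)AlSi_3O_8) = 275.105 g/mol; M(Na2O) = 61.979 g/mol.
Moles Na2O per formula unit = 0.20 Na ÷ 2 = 0.1000.
Na2O fraction = (0.1000 × 61.979) / 275.105 = 6.198/275.105 = 0.0225.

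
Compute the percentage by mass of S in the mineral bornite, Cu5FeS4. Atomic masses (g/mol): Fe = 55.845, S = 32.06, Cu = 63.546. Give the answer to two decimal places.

25.56 wt%

Formula mass = 5*63.546 + 1*55.845 + 4*32.06 = 501.815 g/mol, of which 128.240 g is S.
So S makes up 128.240/501.815 = 0.2556 of the mass, i.e. 25.56%.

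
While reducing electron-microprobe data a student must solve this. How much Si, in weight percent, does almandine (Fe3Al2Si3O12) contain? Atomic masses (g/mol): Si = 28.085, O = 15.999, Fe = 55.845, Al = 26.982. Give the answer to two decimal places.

Formula mass = 3×55.845 + 2×26.982 + 3×28.085 + 12×15.999 = 497.742 g/mol, of which 84.255 g is Si.
So Si makes up 84.255/497.742 = 0.1693 of the mass, i.e. 16.93%.

16.93 weight percent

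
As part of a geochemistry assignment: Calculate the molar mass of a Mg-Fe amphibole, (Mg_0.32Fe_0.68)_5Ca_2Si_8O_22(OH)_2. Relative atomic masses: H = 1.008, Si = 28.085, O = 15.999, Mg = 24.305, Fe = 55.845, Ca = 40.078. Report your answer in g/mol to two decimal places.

M = 1.60*24.305 + 3.40*55.845 + 2*40.078 + 8*28.085 + 24*15.999 + 2*1.008

919.59 g/mol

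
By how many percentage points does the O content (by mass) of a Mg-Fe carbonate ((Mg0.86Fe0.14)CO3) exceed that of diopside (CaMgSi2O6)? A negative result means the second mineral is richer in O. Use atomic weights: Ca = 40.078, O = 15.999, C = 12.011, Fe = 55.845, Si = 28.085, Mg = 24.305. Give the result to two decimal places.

M((Mg0.86Fe0.14)CO3) = 88.729 g/mol, so wt% O = 47.997/88.729 × 100 = 54.09%.
M(CaMgSi2O6) = 216.547 g/mol, so wt% O = 95.994/216.547 × 100 = 44.33%.
54.09 − 44.33 = 9.76 pp.

9.76 percentage points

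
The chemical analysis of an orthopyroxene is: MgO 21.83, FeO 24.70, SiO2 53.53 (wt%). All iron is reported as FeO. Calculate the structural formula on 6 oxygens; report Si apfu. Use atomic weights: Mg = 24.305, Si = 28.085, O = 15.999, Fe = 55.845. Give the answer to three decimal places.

21.83 wt% MgO ÷ 40.304 g/mol = 0.54163 mol, giving 0.54163 Mg and 0.54163 O.
24.70 wt% FeO ÷ 71.844 g/mol = 0.34380 mol, giving 0.34380 Fe and 0.34380 O.
53.53 wt% SiO2 ÷ 60.083 g/mol = 0.89093 mol, giving 0.89093 Si and 1.78186 O.
Oxygen sums to 2.66729; scaling by 6/2.66729 = 2.24947 puts the formula on 6 O.
Si: 0.89093 × 2.24947 = 2.004 atoms per formula unit.

2.004 Si apfu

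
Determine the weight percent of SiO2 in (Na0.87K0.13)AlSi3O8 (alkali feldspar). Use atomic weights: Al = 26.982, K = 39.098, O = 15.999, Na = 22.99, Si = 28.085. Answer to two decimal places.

68.20 wt%

Molar mass of (Na0.87K0.13)AlSi3O8 = 0.87×22.99 + 0.13×39.098 + 1×26.982 + 3×28.085 + 8×15.999 = 264.313 g/mol.
Each formula unit contains 3 Si, equivalent to 3/1 = 3.0000 mol SiO2.
M(SiO2) = 1×28.085 + 2×15.999 = 60.083 g/mol.
Mass of SiO2 per formula unit = 3.0000 × 60.083 = 180.249 g.
SiO2 wt% = 180.249 / 264.313 × 100 = 68.20%.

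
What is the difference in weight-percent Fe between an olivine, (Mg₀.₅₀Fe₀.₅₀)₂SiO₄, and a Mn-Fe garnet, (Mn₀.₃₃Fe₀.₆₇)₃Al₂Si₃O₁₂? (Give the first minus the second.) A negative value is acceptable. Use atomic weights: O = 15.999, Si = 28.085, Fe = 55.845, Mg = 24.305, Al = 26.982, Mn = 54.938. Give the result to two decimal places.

M((Mg₀.₅₀Fe₀.₅₀)₂SiO₄) = 172.231 g/mol, so wt% Fe = 55.845/172.231 × 100 = 32.42%.
M((Mn₀.₃₃Fe₀.₆₇)₃Al₂Si₃O₁₂) = 496.844 g/mol, so wt% Fe = 112.248/496.844 × 100 = 22.59%.
32.42 − 22.59 = 9.83 pp.

9.83 percentage points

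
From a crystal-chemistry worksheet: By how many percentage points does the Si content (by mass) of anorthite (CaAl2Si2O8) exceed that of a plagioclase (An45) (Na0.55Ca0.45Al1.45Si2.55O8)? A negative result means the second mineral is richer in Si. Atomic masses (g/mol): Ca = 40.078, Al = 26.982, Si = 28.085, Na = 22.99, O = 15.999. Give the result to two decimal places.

M(CaAl2Si2O8) = 278.204 g/mol, so wt% Si = 56.170/278.204 × 100 = 20.19%.
M(Na0.55Ca0.45Al1.45Si2.55O8) = 269.412 g/mol, so wt% Si = 71.617/269.412 × 100 = 26.58%.
20.19 − 26.58 = -6.39 pp.

-6.39 percentage points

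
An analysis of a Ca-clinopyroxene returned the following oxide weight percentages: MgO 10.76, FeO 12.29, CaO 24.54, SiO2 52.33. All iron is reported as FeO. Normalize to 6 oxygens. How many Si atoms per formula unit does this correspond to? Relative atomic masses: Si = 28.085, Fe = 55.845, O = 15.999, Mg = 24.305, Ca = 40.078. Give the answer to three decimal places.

MgO: 10.76/40.304 = 0.26697 mol → 0.26697 mol Mg, 0.26697 mol O.
FeO: 12.29/71.844 = 0.17107 mol → 0.17107 mol Fe, 0.17107 mol O.
CaO: 24.54/56.077 = 0.43761 mol → 0.43761 mol Ca, 0.43761 mol O.
SiO2: 52.33/60.083 = 0.87096 mol → 0.87096 mol Si, 1.74192 mol O.
Total oxygen = 2.61757 mol. Normalization factor = 6/2.61757 = 2.29220.
Si per 6 O = 0.87096 × 2.29220 = 1.996.

1.996 Si apfu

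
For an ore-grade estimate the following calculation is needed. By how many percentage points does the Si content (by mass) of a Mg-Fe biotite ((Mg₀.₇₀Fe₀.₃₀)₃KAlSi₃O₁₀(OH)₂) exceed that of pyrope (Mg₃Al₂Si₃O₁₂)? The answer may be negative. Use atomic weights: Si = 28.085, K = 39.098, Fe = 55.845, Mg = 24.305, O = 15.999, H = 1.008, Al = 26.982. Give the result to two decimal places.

M((Mg₀.₇₀Fe₀.₃₀)₃KAlSi₃O₁₀(OH)₂) = 445.640 g/mol, so wt% Si = 84.255/445.640 × 100 = 18.91%.
M(Mg₃Al₂Si₃O₁₂) = 403.122 g/mol, so wt% Si = 84.255/403.122 × 100 = 20.90%.
18.91 − 20.90 = -1.99 pp.

-1.99 percentage points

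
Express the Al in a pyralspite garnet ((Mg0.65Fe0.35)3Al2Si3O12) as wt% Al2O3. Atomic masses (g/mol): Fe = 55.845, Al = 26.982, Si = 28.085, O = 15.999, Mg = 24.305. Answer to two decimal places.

Formula mass = 436.239 g/mol.
2 Al → 1.0000 mol Al2O3 per formula unit; M(Al2O3) = 101.961, so Al2O3 mass = 101.961 g.
101.961/436.239 × 100 = 23.37 wt%.

23.37 wt%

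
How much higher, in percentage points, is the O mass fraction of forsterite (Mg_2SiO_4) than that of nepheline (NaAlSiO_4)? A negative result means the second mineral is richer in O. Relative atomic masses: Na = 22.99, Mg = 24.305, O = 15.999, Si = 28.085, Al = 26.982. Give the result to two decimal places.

0.44 percentage points

M(Mg_2SiO_4) = 140.691 g/mol, so wt% O = 63.996/140.691 × 100 = 45.49%.
M(NaAlSiO_4) = 142.053 g/mol, so wt% O = 63.996/142.053 × 100 = 45.05%.
45.49 − 45.05 = 0.44 pp.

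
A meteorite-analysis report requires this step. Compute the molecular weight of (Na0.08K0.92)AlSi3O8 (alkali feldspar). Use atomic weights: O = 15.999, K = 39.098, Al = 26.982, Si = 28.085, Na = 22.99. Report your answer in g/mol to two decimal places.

Na: 0.08 × 22.99 = 1.8392
K: 0.92 × 39.098 = 35.9702
Al: 1 × 26.982 = 26.9820
Si: 3 × 28.085 = 84.2550
O: 8 × 15.999 = 127.9920
Summing the contributions gives the formula mass.

277.04 g/mol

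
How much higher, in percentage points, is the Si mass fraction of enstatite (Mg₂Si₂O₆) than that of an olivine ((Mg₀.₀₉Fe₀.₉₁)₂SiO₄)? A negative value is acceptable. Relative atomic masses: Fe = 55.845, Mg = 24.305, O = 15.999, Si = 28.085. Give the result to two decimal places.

13.80 percentage points

M(Mg₂Si₂O₆) = 200.774 g/mol, so wt% Si = 56.170/200.774 × 100 = 27.98%.
M((Mg₀.₀₉Fe₀.₉₁)₂SiO₄) = 198.094 g/mol, so wt% Si = 28.085/198.094 × 100 = 14.18%.
27.98 − 14.18 = 13.80 pp.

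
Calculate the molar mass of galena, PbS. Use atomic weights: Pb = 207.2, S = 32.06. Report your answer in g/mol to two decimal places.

239.26 g/mol

M = 1(207.2) + 1(32.06)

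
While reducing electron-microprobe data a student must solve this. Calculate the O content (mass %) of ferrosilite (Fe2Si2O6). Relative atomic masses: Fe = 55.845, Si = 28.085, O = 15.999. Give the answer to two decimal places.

36.38 mass %

Molar mass of Fe2Si2O6: 2×55.845 + 2×28.085 + 6×15.999 = 263.854 g/mol.
Mass of O per formula unit: 6 × 15.999 = 95.994 g.
Weight fraction O = 95.994 / 263.854 = 0.3638.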